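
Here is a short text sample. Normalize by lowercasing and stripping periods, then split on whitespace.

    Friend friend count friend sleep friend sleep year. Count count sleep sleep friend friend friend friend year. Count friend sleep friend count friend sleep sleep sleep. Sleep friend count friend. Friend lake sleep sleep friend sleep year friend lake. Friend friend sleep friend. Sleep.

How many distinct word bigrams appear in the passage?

44 tokens → 43 bigram windows in total.
Repeated bigrams (each contributes count−1 duplicates):
  friend sleep: 7
  friend friend: 6
  sleep friend: 6
  sleep sleep: 5
  count friend: 4
  friend count: 3
  friend lake: 2
  sleep year: 2
  … (1 more repeated)
28 duplicate windows → 43 − 28 = 15 distinct.

15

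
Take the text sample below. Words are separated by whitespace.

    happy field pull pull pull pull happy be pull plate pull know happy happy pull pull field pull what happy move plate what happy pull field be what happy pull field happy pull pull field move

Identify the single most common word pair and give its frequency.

Bigram frequencies (highest first):
  pull pull: 5
  happy pull: 4
  pull field: 4
  what happy: 3
  field pull: 2
  happy field: 1
  … (16 more, each ≤ 1)

"pull pull", 5 times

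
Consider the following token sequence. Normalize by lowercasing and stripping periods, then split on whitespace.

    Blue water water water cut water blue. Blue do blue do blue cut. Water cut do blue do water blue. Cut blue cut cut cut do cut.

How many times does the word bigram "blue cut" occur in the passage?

Scanning the 26 overlapping bigram windows for "blue cut":
  position 12–13: blue cut
  position 20–21: blue cut
  position 22–23: blue cut

3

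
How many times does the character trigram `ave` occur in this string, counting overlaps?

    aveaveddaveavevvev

4

Sliding a length-3 window over the 18 characters (16 positions):
  position 1–3: ave
  position 4–6: ave
  position 9–11: ave
  position 12–14: ave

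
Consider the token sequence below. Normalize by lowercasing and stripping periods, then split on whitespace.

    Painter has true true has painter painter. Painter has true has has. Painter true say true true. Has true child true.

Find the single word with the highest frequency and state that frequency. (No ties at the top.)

"true", 8 times

Unigram frequencies (highest first):
  true: 8
  has: 6
  painter: 5
  say: 1
  child: 1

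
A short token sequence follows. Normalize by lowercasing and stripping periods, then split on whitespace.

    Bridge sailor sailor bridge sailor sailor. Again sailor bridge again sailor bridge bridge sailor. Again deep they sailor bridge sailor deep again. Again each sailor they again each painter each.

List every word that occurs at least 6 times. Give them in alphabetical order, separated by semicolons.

again; bridge; sailor

Unigram counts meeting the condition (at least 6 times):
  again: 6
  bridge: 6
  sailor: 10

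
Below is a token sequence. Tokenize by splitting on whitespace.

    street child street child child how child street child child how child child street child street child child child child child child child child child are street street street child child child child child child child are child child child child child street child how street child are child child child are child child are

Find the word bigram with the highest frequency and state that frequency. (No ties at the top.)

Bigram frequencies (highest first):
  child child: 24
  street child: 8
  child street: 5
  child are: 5
  child how: 3
  are child: 3
  … (4 more, each ≤ 2)

"child child", 24 times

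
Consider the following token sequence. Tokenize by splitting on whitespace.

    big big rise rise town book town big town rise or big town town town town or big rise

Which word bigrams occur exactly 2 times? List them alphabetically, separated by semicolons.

big rise; big town; or big

Bigram counts meeting the condition (exactly 2 times):
  big rise: 2
  big town: 2
  or big: 2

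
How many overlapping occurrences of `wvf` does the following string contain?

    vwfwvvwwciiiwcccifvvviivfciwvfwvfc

Sliding a length-3 window over the 34 characters (32 positions):
  position 28–30: wvf
  position 31–33: wvf

2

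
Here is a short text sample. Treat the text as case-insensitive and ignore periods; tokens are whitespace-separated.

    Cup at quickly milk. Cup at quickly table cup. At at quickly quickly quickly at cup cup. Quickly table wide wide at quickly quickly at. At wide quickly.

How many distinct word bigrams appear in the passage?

17

28 tokens → 27 bigram windows in total.
Repeated bigrams (each contributes count−1 duplicates):
  at quickly: 4
  cup at: 3
  quickly quickly: 3
  at at: 2
  quickly at: 2
  quickly table: 2
10 duplicate windows → 27 − 10 = 17 distinct.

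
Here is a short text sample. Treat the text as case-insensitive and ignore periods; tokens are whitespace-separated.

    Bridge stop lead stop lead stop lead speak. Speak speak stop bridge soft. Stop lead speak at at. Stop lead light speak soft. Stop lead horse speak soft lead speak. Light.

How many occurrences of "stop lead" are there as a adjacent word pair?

6

Scanning the 30 overlapping bigram windows for "stop lead":
  position 2–3: stop lead
  position 4–5: stop lead
  position 6–7: stop lead
  position 14–15: stop lead
  position 19–20: stop lead
  position 24–25: stop lead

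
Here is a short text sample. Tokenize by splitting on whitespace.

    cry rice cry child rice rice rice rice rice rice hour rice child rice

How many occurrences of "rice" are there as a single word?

Scanning the 14 tokens for "rice":
  position 2: rice
  position 5: rice
  position 6: rice
  position 7: rice
  position 8: rice
  position 9: rice
  position 10: rice
  position 12: rice
  position 14: rice

9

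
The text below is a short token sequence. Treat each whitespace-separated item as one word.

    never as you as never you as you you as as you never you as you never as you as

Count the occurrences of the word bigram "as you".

Scanning the 19 overlapping bigram windows for "as you":
  position 2–3: as you
  position 7–8: as you
  position 11–12: as you
  position 15–16: as you
  position 18–19: as you

5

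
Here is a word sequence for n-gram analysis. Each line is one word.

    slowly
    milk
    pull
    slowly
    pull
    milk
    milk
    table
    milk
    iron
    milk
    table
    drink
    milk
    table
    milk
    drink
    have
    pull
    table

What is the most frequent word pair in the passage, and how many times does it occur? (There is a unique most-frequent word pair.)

Bigram frequencies (highest first):
  milk table: 3
  table milk: 2
  slowly milk: 1
  milk pull: 1
  pull slowly: 1
  slowly pull: 1
  … (10 more, each ≤ 1)

"milk table", 3 times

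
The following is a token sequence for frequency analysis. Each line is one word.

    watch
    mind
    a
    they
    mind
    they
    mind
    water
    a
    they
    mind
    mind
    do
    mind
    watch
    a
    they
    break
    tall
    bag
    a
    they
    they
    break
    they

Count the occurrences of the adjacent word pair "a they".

Scanning the 24 overlapping bigram windows for "a they":
  position 3–4: a they
  position 9–10: a they
  position 16–17: a they
  position 21–22: a they

4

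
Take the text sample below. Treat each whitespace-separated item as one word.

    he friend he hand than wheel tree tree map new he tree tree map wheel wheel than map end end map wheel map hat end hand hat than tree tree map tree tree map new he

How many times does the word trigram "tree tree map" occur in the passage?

Scanning the 34 overlapping trigram windows for "tree tree map":
  position 7–9: tree tree map
  position 12–14: tree tree map
  position 29–31: tree tree map
  position 32–34: tree tree map

4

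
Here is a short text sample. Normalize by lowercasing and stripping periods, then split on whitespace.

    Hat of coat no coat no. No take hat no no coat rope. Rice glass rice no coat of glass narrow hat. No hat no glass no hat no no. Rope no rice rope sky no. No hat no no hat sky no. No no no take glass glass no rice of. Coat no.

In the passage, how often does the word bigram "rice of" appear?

1

Scanning the 53 overlapping bigram windows for "rice of":
  position 51–52: rice of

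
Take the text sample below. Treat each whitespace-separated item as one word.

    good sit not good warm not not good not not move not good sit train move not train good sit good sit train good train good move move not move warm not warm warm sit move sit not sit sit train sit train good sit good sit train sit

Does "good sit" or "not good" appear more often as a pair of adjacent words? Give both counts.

"good sit" (6 vs 3)

"good sit": 6 occurrences
"not good": 3 occurrences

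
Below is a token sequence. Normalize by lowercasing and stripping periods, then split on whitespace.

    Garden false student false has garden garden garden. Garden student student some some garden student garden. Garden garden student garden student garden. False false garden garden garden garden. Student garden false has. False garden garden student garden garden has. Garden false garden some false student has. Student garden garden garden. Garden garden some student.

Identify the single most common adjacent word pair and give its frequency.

"garden garden", 14 times

Bigram frequencies (highest first):
  garden garden: 14
  garden student: 6
  student garden: 6
  garden false: 4
  false garden: 3
  false student: 2
  … (15 more, each ≤ 2)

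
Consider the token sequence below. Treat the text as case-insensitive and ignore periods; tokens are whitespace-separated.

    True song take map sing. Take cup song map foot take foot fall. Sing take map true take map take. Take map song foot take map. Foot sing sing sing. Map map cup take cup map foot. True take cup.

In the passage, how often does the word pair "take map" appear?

Scanning the 39 overlapping bigram windows for "take map":
  position 3–4: take map
  position 15–16: take map
  position 18–19: take map
  position 21–22: take map
  position 25–26: take map

5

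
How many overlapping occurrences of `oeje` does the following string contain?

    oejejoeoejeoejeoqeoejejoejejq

Sliding a length-4 window over the 29 characters (26 positions):
  position 1–4: oeje
  position 8–11: oeje
  position 12–15: oeje
  position 19–22: oeje
  position 24–27: oeje

5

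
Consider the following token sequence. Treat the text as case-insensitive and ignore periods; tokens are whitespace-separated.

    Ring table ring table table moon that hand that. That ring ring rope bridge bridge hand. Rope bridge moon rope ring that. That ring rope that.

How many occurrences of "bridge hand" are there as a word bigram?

Scanning the 25 overlapping bigram windows for "bridge hand":
  position 15–16: bridge hand

1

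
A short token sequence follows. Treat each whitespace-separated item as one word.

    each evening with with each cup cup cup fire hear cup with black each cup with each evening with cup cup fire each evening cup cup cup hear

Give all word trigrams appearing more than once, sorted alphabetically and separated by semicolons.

cup cup cup; cup cup fire; each evening with

Trigram counts meeting the condition (more than once):
  cup cup cup: 2
  cup cup fire: 2
  each evening with: 2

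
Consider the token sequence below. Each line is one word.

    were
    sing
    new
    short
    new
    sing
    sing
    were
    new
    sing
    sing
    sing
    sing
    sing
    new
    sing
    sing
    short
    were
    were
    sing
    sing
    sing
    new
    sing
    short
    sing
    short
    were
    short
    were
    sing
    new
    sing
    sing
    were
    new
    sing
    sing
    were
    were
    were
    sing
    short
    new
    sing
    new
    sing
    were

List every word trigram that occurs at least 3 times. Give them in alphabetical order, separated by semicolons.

Trigram counts meeting the condition (at least 3 times):
  new sing sing: 5
  sing new sing: 4
  sing sing sing: 4
  sing sing were: 3

new sing sing; sing new sing; sing sing sing; sing sing were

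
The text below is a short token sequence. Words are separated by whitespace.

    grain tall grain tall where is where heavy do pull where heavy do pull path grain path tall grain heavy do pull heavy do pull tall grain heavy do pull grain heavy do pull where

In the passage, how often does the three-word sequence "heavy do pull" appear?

Scanning the 33 overlapping trigram windows for "heavy do pull":
  position 8–10: heavy do pull
  position 12–14: heavy do pull
  position 20–22: heavy do pull
  position 23–25: heavy do pull
  position 28–30: heavy do pull
  position 32–34: heavy do pull

6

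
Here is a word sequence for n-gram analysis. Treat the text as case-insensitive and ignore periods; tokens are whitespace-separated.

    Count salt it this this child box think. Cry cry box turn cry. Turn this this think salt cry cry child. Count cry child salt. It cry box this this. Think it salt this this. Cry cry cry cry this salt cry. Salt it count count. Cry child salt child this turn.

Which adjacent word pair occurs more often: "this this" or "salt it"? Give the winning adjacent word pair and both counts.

"this this" (4 vs 3)

"this this": 4 occurrences
"salt it": 3 occurrences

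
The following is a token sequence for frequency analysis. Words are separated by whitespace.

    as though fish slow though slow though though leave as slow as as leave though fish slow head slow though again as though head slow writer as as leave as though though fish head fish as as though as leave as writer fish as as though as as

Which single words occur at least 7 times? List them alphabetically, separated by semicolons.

as; though

Unigram counts meeting the condition (at least 7 times):
  as: 16
  though: 11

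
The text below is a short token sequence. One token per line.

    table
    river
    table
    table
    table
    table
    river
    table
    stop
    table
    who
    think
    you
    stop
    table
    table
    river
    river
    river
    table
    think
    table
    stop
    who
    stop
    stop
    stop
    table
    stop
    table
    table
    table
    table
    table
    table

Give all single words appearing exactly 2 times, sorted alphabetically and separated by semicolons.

Unigram counts meeting the condition (exactly 2 times):
  think: 2
  who: 2

think; who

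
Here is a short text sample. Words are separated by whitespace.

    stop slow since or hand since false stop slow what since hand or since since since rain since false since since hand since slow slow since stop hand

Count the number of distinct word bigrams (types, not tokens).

28 tokens → 27 bigram windows in total.
Repeated bigrams (each contributes count−1 duplicates):
  since since: 3
  hand since: 2
  since false: 2
  since hand: 2
  slow since: 2
  stop slow: 2
7 duplicate windows → 27 − 7 = 20 distinct.

20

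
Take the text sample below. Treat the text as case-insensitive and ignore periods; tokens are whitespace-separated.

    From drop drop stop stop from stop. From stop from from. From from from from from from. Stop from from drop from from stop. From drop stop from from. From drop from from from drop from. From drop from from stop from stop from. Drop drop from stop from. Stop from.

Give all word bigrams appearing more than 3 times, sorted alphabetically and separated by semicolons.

Bigram counts meeting the condition (more than 3 times):
  drop from: 5
  from drop: 7
  from from: 15
  from stop: 8
  stop from: 10

drop from; from drop; from from; from stop; stop from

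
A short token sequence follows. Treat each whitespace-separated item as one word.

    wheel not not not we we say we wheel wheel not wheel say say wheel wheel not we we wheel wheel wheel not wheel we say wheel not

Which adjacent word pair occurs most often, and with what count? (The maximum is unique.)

"wheel not", 5 times

Bigram frequencies (highest first):
  wheel not: 5
  wheel wheel: 4
  not not: 2
  not we: 2
  we we: 2
  we say: 2
  … (7 more, each ≤ 2)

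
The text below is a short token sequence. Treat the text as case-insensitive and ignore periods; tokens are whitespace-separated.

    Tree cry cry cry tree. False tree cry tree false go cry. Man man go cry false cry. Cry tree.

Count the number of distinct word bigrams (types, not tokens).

12

20 tokens → 19 bigram windows in total.
Repeated bigrams (each contributes count−1 duplicates):
  cry cry: 3
  cry tree: 3
  go cry: 2
  tree cry: 2
  tree false: 2
7 duplicate windows → 19 − 7 = 12 distinct.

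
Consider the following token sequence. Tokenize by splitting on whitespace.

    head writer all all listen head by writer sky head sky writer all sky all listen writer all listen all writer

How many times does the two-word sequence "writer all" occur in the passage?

Scanning the 20 overlapping bigram windows for "writer all":
  position 2–3: writer all
  position 12–13: writer all
  position 17–18: writer all

3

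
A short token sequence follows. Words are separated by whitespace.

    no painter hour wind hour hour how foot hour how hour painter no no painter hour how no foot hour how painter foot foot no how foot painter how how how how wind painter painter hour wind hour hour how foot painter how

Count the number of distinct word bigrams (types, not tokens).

25

43 tokens → 42 bigram windows in total.
Repeated bigrams (each contributes count−1 duplicates):
  hour how: 5
  how foot: 3
  how how: 3
  painter hour: 3
  foot hour: 2
  foot painter: 2
  hour hour: 2
  hour wind: 2
  … (3 more repeated)
17 duplicate windows → 42 − 17 = 25 distinct.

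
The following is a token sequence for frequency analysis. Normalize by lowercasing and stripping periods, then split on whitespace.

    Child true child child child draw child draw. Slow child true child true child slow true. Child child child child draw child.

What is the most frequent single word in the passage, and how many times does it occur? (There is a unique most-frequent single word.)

"child", 13 times

Unigram frequencies (highest first):
  child: 13
  true: 4
  draw: 3
  slow: 2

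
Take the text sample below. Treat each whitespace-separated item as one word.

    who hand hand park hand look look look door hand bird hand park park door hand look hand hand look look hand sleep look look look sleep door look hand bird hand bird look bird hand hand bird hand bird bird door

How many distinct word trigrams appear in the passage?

35

42 tokens → 40 trigram windows in total.
Repeated trigrams (each contributes count−1 duplicates):
  hand bird hand: 3
  bird hand bird: 2
  hand look look: 2
  look look look: 2
5 duplicate windows → 40 − 5 = 35 distinct.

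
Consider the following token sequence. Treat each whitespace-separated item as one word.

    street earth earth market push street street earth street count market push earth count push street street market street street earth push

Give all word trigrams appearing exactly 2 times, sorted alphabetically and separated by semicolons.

push street street; street street earth

Trigram counts meeting the condition (exactly 2 times):
  push street street: 2
  street street earth: 2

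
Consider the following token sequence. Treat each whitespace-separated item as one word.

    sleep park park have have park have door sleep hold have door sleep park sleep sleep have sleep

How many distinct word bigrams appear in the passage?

13

18 tokens → 17 bigram windows in total.
Repeated bigrams (each contributes count−1 duplicates):
  door sleep: 2
  have door: 2
  park have: 2
  sleep park: 2
4 duplicate windows → 17 − 4 = 13 distinct.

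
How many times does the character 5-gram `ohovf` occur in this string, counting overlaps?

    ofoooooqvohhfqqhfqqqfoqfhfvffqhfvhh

0

Sliding a length-5 window over the 35 characters (31 positions):
  (no match at any position)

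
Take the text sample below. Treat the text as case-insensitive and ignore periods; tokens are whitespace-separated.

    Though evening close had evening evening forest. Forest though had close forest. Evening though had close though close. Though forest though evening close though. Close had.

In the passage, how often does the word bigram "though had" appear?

Scanning the 25 overlapping bigram windows for "though had":
  position 9–10: though had
  position 14–15: though had

2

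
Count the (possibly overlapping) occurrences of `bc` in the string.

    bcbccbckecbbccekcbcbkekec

5

Sliding a length-2 window over the 25 characters (24 positions):
  position 1–2: bc
  position 3–4: bc
  position 6–7: bc
  position 12–13: bc
  position 18–19: bc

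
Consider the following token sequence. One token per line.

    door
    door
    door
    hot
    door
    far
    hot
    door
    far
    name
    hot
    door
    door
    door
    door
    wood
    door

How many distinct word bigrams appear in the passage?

9

17 tokens → 16 bigram windows in total.
Repeated bigrams (each contributes count−1 duplicates):
  door door: 5
  hot door: 3
  door far: 2
7 duplicate windows → 16 − 7 = 9 distinct.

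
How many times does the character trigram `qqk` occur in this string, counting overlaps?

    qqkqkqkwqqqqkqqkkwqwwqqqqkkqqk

5

Sliding a length-3 window over the 30 characters (28 positions):
  position 1–3: qqk
  position 11–13: qqk
  position 14–16: qqk
  position 24–26: qqk
  position 28–30: qqk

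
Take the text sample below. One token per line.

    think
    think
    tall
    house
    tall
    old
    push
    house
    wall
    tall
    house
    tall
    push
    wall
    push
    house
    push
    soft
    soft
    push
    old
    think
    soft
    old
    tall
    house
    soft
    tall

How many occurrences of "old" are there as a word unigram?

Scanning the 28 tokens for "old":
  position 6: old
  position 21: old
  position 24: old

3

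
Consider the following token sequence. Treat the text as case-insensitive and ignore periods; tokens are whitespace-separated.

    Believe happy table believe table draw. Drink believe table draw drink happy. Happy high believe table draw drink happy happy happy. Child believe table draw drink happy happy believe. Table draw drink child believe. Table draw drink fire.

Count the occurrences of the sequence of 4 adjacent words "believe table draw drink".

6

Scanning the 35 overlapping 4-gram windows for "believe table draw drink":
  position 4–7: believe table draw drink
  position 8–11: believe table draw drink
  position 15–18: believe table draw drink
  position 23–26: believe table draw drink
  position 29–32: believe table draw drink
  position 34–37: believe table draw drink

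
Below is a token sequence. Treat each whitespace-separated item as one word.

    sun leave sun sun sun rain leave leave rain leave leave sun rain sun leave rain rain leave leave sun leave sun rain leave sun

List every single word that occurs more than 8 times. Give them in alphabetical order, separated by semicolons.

Unigram counts meeting the condition (more than 8 times):
  leave: 10
  sun: 9

leave; sun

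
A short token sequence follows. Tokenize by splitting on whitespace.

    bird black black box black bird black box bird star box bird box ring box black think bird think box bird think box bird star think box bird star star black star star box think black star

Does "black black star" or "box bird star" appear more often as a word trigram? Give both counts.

"box bird star" (3 vs 0)

"black black star": 0 occurrences
"box bird star": 3 occurrences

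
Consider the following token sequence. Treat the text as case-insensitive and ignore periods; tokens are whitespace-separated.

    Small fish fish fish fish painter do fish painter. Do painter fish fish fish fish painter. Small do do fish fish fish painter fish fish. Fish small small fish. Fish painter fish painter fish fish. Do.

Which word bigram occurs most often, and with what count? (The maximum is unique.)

Bigram frequencies (highest first):
  fish fish: 12
  fish painter: 6
  painter fish: 4
  small fish: 2
  painter do: 2
  do fish: 2
  … (7 more, each ≤ 1)

"fish fish", 12 times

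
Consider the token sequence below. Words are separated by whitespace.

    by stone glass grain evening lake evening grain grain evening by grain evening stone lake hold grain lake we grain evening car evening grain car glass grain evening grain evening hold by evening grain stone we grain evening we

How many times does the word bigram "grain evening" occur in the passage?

Scanning the 38 overlapping bigram windows for "grain evening":
  position 4–5: grain evening
  position 9–10: grain evening
  position 12–13: grain evening
  position 20–21: grain evening
  position 27–28: grain evening
  position 29–30: grain evening
  position 37–38: grain evening

7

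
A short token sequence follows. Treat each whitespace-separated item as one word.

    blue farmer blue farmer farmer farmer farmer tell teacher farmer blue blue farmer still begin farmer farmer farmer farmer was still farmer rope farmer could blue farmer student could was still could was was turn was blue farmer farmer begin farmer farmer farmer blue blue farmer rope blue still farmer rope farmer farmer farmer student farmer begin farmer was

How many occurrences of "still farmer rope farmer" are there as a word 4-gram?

Scanning the 56 overlapping 4-gram windows for "still farmer rope farmer":
  position 21–24: still farmer rope farmer
  position 49–52: still farmer rope farmer

2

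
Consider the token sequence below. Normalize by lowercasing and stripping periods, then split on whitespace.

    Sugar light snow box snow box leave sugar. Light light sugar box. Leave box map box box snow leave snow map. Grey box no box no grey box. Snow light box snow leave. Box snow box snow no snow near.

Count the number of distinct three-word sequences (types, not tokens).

40 tokens → 38 trigram windows in total.
Repeated trigrams (each contributes count−1 duplicates):
  box snow box: 2
  box snow leave: 2
  snow box snow: 2
3 duplicate windows → 38 − 3 = 35 distinct.

35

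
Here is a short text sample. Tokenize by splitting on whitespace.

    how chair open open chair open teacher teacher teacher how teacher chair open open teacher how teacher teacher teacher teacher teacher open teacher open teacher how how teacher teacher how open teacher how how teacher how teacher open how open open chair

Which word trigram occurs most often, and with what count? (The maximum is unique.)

"teacher teacher teacher", 4 times

Trigram frequencies (highest first):
  teacher teacher teacher: 4
  teacher how teacher: 3
  open teacher how: 3
  chair open open: 2
  open open chair: 2
  teacher teacher how: 2
  … (20 more, each ≤ 2)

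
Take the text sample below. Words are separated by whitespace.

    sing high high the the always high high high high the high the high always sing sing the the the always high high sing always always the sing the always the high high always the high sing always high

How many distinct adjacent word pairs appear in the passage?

16

39 tokens → 38 bigram windows in total.
Repeated bigrams (each contributes count−1 duplicates):
  high high: 6
  the high: 4
  always high: 3
  always the: 3
  high the: 3
  the always: 3
  the the: 3
  high always: 2
  … (3 more repeated)
22 duplicate windows → 38 − 22 = 16 distinct.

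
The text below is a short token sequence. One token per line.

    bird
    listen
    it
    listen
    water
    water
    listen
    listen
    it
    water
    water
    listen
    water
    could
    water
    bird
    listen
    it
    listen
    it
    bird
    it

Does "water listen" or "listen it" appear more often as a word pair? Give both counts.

"water listen": 2 occurrences
"listen it": 4 occurrences

"listen it" (4 vs 2)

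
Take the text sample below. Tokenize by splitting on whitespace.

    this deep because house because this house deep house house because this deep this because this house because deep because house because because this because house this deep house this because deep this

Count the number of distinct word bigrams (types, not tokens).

33 tokens → 32 bigram windows in total.
Repeated bigrams (each contributes count−1 duplicates):
  because this: 4
  house because: 4
  because house: 3
  this because: 3
  this deep: 3
  because deep: 2
  deep because: 2
  deep house: 2
  … (3 more repeated)
18 duplicate windows → 32 − 18 = 14 distinct.

14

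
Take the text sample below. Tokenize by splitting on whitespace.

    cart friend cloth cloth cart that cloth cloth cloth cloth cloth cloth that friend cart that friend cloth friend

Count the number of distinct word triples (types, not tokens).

19 tokens → 17 trigram windows in total.
Repeated trigrams (each contributes count−1 duplicates):
  cloth cloth cloth: 4
3 duplicate windows → 17 − 3 = 14 distinct.

14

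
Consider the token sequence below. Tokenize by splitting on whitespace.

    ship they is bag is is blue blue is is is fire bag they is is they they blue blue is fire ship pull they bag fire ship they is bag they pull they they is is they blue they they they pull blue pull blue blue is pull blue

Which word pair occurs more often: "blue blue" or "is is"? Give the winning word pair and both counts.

"blue blue": 3 occurrences
"is is": 5 occurrences

"is is" (5 vs 3)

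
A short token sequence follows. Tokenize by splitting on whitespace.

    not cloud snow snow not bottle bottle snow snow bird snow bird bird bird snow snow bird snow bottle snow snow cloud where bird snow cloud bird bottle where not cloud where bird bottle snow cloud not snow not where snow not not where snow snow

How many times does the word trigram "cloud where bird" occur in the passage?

2

Scanning the 44 overlapping trigram windows for "cloud where bird":
  position 22–24: cloud where bird
  position 31–33: cloud where bird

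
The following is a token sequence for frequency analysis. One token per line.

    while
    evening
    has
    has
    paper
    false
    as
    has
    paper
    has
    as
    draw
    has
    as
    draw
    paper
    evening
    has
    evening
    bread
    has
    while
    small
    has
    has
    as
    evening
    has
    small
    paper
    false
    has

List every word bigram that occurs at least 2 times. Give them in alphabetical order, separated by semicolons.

Bigram counts meeting the condition (at least 2 times):
  as draw: 2
  evening has: 3
  has as: 3
  has has: 2
  has paper: 2
  paper false: 2

as draw; evening has; has as; has has; has paper; paper false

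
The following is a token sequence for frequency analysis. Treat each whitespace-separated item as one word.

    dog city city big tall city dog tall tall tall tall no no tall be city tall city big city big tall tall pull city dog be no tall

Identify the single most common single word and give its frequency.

"tall", 10 times

Unigram frequencies (highest first):
  tall: 10
  city: 7
  dog: 3
  big: 3
  no: 3
  be: 2
  … (1 more, each ≤ 1)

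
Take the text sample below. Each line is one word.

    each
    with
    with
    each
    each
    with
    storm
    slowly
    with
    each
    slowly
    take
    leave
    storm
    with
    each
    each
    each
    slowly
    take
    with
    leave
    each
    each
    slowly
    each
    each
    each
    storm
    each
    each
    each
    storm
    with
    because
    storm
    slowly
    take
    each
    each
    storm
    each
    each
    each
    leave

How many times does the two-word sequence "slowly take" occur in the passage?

Scanning the 44 overlapping bigram windows for "slowly take":
  position 11–12: slowly take
  position 19–20: slowly take
  position 37–38: slowly take

3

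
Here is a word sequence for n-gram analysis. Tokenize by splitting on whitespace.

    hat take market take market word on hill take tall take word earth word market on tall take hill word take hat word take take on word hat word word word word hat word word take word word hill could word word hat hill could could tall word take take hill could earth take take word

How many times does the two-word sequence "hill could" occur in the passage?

3

Scanning the 55 overlapping bigram windows for "hill could":
  position 39–40: hill could
  position 44–45: hill could
  position 51–52: hill could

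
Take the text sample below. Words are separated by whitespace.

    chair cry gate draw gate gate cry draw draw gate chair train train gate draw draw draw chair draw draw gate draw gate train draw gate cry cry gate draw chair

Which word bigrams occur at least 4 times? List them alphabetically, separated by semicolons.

draw draw; draw gate; gate draw

Bigram counts meeting the condition (at least 4 times):
  draw draw: 4
  draw gate: 5
  gate draw: 4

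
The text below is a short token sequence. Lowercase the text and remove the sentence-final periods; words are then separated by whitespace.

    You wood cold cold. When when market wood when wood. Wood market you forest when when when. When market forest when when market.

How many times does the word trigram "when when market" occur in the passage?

3

Scanning the 21 overlapping trigram windows for "when when market":
  position 5–7: when when market
  position 17–19: when when market
  position 21–23: when when market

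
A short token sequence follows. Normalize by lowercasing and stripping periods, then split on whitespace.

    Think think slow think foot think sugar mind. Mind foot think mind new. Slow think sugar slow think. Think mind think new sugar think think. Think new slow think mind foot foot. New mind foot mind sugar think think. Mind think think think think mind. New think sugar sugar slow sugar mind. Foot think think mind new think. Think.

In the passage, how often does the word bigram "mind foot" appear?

4

Scanning the 58 overlapping bigram windows for "mind foot":
  position 9–10: mind foot
  position 30–31: mind foot
  position 34–35: mind foot
  position 52–53: mind foot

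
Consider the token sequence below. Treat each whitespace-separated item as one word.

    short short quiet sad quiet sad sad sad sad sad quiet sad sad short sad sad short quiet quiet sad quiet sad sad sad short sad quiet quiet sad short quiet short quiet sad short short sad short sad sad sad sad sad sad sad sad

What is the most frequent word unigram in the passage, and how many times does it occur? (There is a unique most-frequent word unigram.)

Unigram frequencies (highest first):
  sad: 26
  short: 10
  quiet: 10

"sad", 26 times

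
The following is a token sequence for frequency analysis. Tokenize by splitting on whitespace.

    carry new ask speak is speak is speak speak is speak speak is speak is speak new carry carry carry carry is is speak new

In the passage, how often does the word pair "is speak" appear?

Scanning the 24 overlapping bigram windows for "is speak":
  position 5–6: is speak
  position 7–8: is speak
  position 10–11: is speak
  position 13–14: is speak
  position 15–16: is speak
  position 23–24: is speak

6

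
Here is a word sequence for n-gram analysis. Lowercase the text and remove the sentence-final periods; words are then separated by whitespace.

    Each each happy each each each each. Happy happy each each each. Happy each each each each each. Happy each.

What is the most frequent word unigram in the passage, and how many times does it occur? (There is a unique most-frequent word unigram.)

Unigram frequencies (highest first):
  each: 15
  happy: 5

"each", 15 times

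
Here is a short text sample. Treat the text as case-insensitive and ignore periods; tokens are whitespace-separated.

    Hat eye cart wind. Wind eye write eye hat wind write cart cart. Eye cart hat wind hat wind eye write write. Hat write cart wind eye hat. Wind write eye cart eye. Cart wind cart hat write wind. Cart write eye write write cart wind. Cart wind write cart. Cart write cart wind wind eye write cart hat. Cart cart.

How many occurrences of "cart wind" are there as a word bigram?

Scanning the 60 overlapping bigram windows for "cart wind":
  position 3–4: cart wind
  position 25–26: cart wind
  position 34–35: cart wind
  position 45–46: cart wind
  position 47–48: cart wind
  position 53–54: cart wind

6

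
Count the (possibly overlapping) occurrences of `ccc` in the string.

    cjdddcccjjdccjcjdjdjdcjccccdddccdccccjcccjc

6

Sliding a length-3 window over the 43 characters (41 positions):
  position 6–8: ccc
  position 24–26: ccc
  position 25–27: ccc
  position 34–36: ccc
  position 35–37: ccc
  position 39–41: ccc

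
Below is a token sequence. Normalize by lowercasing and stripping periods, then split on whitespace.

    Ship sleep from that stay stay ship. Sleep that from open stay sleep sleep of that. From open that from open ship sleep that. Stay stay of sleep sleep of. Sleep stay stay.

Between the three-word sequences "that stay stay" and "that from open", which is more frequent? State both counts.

"that from open" (3 vs 2)

"that stay stay": 2 occurrences
"that from open": 3 occurrences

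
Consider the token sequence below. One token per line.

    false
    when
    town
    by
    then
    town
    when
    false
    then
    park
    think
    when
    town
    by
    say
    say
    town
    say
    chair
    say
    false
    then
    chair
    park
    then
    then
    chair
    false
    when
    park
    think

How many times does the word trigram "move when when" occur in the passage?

Scanning the 29 overlapping trigram windows for "move when when":
  (none found)

0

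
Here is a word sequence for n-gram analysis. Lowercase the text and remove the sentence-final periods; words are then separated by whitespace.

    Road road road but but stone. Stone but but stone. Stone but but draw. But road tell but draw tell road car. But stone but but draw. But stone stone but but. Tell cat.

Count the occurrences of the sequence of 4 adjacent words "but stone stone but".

3

Scanning the 31 overlapping 4-gram windows for "but stone stone but":
  position 5–8: but stone stone but
  position 9–12: but stone stone but
  position 28–31: but stone stone but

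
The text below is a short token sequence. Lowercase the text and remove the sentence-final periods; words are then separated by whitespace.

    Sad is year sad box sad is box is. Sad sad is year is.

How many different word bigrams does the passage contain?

10

14 tokens → 13 bigram windows in total.
Repeated bigrams (each contributes count−1 duplicates):
  sad is: 3
  is year: 2
3 duplicate windows → 13 − 3 = 10 distinct.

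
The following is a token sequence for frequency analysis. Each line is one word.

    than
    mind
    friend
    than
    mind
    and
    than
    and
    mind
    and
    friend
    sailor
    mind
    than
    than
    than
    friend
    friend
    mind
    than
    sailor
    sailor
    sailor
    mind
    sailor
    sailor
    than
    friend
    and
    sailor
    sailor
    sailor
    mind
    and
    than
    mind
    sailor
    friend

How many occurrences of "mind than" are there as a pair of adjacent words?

2

Scanning the 37 overlapping bigram windows for "mind than":
  position 13–14: mind than
  position 19–20: mind than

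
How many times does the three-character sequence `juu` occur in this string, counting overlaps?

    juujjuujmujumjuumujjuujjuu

5

Sliding a length-3 window over the 26 characters (24 positions):
  position 1–3: juu
  position 5–7: juu
  position 14–16: juu
  position 20–22: juu
  position 24–26: juu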